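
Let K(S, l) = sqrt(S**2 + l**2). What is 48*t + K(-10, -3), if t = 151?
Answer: 7248 + sqrt(109) ≈ 7258.4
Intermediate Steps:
48*t + K(-10, -3) = 48*151 + sqrt((-10)**2 + (-3)**2) = 7248 + sqrt(100 + 9) = 7248 + sqrt(109)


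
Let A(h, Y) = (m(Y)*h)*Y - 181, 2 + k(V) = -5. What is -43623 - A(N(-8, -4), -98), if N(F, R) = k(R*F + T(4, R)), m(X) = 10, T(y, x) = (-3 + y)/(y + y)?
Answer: -50302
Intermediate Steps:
T(y, x) = (-3 + y)/(2*y) (T(y, x) = (-3 + y)/((2*y)) = (-3 + y)*(1/(2*y)) = (-3 + y)/(2*y))
k(V) = -7 (k(V) = -2 - 5 = -7)
N(F, R) = -7
A(h, Y) = -181 + 10*Y*h (A(h, Y) = (10*h)*Y - 181 = 10*Y*h - 181 = -181 + 10*Y*h)
-43623 - A(N(-8, -4), -98) = -43623 - (-181 + 10*(-98)*(-7)) = -43623 - (-181 + 6860) = -43623 - 1*6679 = -43623 - 6679 = -50302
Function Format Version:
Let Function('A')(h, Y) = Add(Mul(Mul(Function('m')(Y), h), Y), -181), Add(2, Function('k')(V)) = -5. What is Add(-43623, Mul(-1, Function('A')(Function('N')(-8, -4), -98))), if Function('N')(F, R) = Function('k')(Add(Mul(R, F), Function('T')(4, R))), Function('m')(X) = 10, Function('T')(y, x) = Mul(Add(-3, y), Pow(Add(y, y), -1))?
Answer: -50302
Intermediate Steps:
Function('T')(y, x) = Mul(Rational(1, 2), Pow(y, -1), Add(-3, y)) (Function('T')(y, x) = Mul(Add(-3, y), Pow(Mul(2, y), -1)) = Mul(Add(-3, y), Mul(Rational(1, 2), Pow(y, -1))) = Mul(Rational(1, 2), Pow(y, -1), Add(-3, y)))
Function('k')(V) = -7 (Function('k')(V) = Add(-2, -5) = -7)
Function('N')(F, R) = -7
Function('A')(h, Y) = Add(-181, Mul(10, Y, h)) (Function('A')(h, Y) = Add(Mul(Mul(10, h), Y), -181) = Add(Mul(10, Y, h), -181) = Add(-181, Mul(10, Y, h)))
Add(-43623, Mul(-1, Function('A')(Function('N')(-8, -4), -98))) = Add(-43623, Mul(-1, Add(-181, Mul(10, -98, -7)))) = Add(-43623, Mul(-1, Add(-181, 6860))) = Add(-43623, Mul(-1, 6679)) = Add(-43623, -6679) = -50302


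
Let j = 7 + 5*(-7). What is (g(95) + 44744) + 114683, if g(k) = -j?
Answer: 159455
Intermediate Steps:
j = -28 (j = 7 - 35 = -28)
g(k) = 28 (g(k) = -1*(-28) = 28)
(g(95) + 44744) + 114683 = (28 + 44744) + 114683 = 44772 + 114683 = 159455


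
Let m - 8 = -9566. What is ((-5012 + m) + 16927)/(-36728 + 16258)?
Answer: -2357/20470 ≈ -0.11514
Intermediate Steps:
m = -9558 (m = 8 - 9566 = -9558)
((-5012 + m) + 16927)/(-36728 + 16258) = ((-5012 - 9558) + 16927)/(-36728 + 16258) = (-14570 + 16927)/(-20470) = 2357*(-1/20470) = -2357/20470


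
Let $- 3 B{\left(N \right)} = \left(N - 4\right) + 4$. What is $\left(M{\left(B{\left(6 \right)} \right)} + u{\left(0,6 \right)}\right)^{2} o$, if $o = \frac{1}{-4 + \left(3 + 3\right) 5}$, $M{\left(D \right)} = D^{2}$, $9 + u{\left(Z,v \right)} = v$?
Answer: $\frac{1}{26} \approx 0.038462$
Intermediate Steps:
$B{\left(N \right)} = - \frac{N}{3}$ ($B{\left(N \right)} = - \frac{\left(N - 4\right) + 4}{3} = - \frac{\left(-4 + N\right) + 4}{3} = - \frac{N}{3}$)
$u{\left(Z,v \right)} = -9 + v$
$o = \frac{1}{26}$ ($o = \frac{1}{-4 + 6 \cdot 5} = \frac{1}{-4 + 30} = \frac{1}{26} \approx 0.038462$)
$\left(M{\left(B{\left(6 \right)} \right)} + u{\left(0,6 \right)}\right)^{2} o = \left(\left(\left(- \frac{1}{3}\right) 6\right)^{2} + \left(-9 + 6\right)\right)^{2} \cdot \frac{1}{26} = \left(\left(-2\right)^{2} - 3\right)^{2} \cdot \frac{1}{26} = \left(4 - 3\right)^{2} \cdot \frac{1}{26} = 1^{2} \cdot \frac{1}{26} = 1 \cdot \frac{1}{26} = \frac{1}{26}$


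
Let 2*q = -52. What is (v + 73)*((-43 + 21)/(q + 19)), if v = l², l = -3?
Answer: 1804/7 ≈ 257.71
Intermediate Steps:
q = -26 (q = (½)*(-52) = -26)
v = 9 (v = (-3)² = 9)
(v + 73)*((-43 + 21)/(q + 19)) = (9 + 73)*((-43 + 21)/(-26 + 19)) = 82*(-22/(-7)) = 82*(-22*(-⅐)) = 82*(22/7) = 1804/7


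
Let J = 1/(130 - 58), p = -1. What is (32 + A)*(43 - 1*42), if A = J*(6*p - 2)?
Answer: 287/9 ≈ 31.889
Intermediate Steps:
J = 1/72 ≈ 0.013889
A = -⅑ (A = (6*(-1) - 2)/72 = (-6 - 2)/72 = (1/72)*(-8) = -⅑ ≈ -0.11111)
(32 + A)*(43 - 1*42) = (32 - ⅑)*(43 - 1*42) = 287*(43 - 42)/9 = (287/9)*1 = 287/9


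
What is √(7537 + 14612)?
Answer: 3*√2461 ≈ 148.83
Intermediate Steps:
√(7537 + 14612) = √22149 = 3*√2461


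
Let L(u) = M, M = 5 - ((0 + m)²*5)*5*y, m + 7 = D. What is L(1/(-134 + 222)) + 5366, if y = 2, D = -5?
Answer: -1829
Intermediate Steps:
m = -12 (m = -7 - 5 = -12)
M = -7195 (M = 5 - ((0 - 12)²*5)*5*2 = 5 - ((-12)²*5)*5*2 = 5 - (144*5)*5*2 = 5 - 720*5*2 = 5 - 3600*2 = 5 - 1*7200 = 5 - 7200 = -7195)
L(u) = -7195
L(1/(-134 + 222)) + 5366 = -7195 + 5366 = -1829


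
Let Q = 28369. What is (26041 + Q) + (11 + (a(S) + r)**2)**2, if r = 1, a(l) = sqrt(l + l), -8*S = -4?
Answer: 54635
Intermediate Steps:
S = 1/2 (S = -1/8*(-4) = 1/2 ≈ 0.50000)
a(l) = sqrt(2)*sqrt(l) (a(l) = sqrt(2*l) = sqrt(2)*sqrt(l))
(26041 + Q) + (11 + (a(S) + r)**2)**2 = (26041 + 28369) + (11 + (sqrt(2)*sqrt(1/2) + 1)**2)**2 = 54410 + (11 + (sqrt(2)*(sqrt(2)/2) + 1)**2)**2 = 54410 + (11 + (1 + 1)**2)**2 = 54410 + (11 + 2**2)**2 = 54410 + (11 + 4)**2 = 54410 + 15**2 = 54410 + 225 = 54635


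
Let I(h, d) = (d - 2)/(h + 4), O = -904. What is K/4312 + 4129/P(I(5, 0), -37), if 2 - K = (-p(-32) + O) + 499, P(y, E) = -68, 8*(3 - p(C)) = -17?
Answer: -5078921/83776 ≈ -60.625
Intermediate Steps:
p(C) = 41/8 (p(C) = 3 - ⅛*(-17) = 3 + 17/8 = 41/8)
I(h, d) = (-2 + d)/(4 + h)
K = 3297/8 (K = 2 - ((-1*41/8 - 904) + 499) = 2 - ((-41/8 - 904) + 499) = 2 - (-7273/8 + 499) = 2 - 1*(-3281/8) = 2 + 3281/8 = 3297/8 ≈ 412.13)
K/4312 + 4129/P(I(5, 0), -37) = (3297/8)/4312 + 4129/(-68) = (3297/8)*(1/4312) + 4129*(-1/68) = 471/4928 - 4129/68 = -5078921/83776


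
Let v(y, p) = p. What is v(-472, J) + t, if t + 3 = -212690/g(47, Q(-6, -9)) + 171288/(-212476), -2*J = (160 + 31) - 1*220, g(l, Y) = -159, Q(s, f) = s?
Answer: 22776399007/16891842 ≈ 1348.4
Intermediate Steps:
J = 29/2 (J = -((160 + 31) - 1*220)/2 = -(191 - 220)/2 = -½*(-29) = 29/2 ≈ 14.500)
t = 11265733649/8445921 (t = -3 + (-212690/(-159) + 171288/(-212476)) = -3 + (-212690*(-1/159) + 171288*(-1/212476)) = -3 + (212690/159 - 42822/53119) = -3 + 11291071412/8445921 = 11265733649/8445921 ≈ 1333.9)
v(-472, J) + t = 29/2 + 11265733649/8445921 = 22776399007/16891842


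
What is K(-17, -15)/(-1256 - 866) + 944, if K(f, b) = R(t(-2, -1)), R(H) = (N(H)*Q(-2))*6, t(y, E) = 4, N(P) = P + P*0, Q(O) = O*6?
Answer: 1001728/1061 ≈ 944.14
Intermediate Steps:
Q(O) = 6*O
N(P) = P (N(P) = P + 0 = P)
R(H) = -72*H (R(H) = (H*(6*(-2)))*6 = (H*(-12))*6 = -12*H*6 = -72*H)
K(f, b) = -288 (K(f, b) = -72*4 = -288)
K(-17, -15)/(-1256 - 866) + 944 = -288/(-1256 - 866) + 944 = -288/(-2122) + 944 = -1/2122*(-288) + 944 = 144/1061 + 944 = 1001728/1061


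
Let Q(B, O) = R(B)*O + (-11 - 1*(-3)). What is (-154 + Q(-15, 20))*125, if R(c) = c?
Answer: -57750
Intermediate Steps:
Q(B, O) = -8 + B*O (Q(B, O) = B*O + (-11 - 1*(-3)) = B*O + (-11 + 3) = B*O - 8 = -8 + B*O)
(-154 + Q(-15, 20))*125 = (-154 + (-8 - 15*20))*125 = (-154 + (-8 - 300))*125 = (-154 - 308)*125 = -462*125 = -57750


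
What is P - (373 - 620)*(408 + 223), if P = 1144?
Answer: 157001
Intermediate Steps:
P - (373 - 620)*(408 + 223) = 1144 - (373 - 620)*(408 + 223) = 1144 - (-247)*631 = 1144 - 1*(-155857) = 1144 + 155857 = 157001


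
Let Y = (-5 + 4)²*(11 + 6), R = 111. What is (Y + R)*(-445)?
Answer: -56960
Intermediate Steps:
Y = 17 (Y = (-1)²*17 = 1*17 = 17)
(Y + R)*(-445) = (17 + 111)*(-445) = 128*(-445) = -56960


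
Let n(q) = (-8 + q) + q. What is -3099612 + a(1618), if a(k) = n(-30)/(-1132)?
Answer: -877190179/283 ≈ -3.0996e+6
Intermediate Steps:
n(q) = -8 + 2*q
a(k) = 17/283 (a(k) = (-8 + 2*(-30))/(-1132) = (-8 - 60)*(-1/1132) = -68*(-1/1132) = 17/283)
-3099612 + a(1618) = -3099612 + 17/283 = -877190179/283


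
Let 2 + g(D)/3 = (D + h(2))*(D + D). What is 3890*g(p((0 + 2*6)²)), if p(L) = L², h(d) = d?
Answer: 10036740717780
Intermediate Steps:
g(D) = -6 + 6*D*(2 + D) (g(D) = -6 + 3*((D + 2)*(D + D)) = -6 + 3*((2 + D)*(2*D)) = -6 + 3*(2*D*(2 + D)) = -6 + 6*D*(2 + D))
3890*g(p((0 + 2*6)²)) = 3890*(-6 + 6*(((0 + 2*6)²)²)² + 12*((0 + 2*6)²)²) = 3890*(-6 + 6*(((0 + 12)²)²)² + 12*((0 + 12)²)²) = 3890*(-6 + 6*((12²)²)² + 12*(12²)²) = 3890*(-6 + 6*(144²)² + 12*144²) = 3890*(-6 + 6*20736² + 12*20736) = 3890*(-6 + 6*429981696 + 248832) = 3890*(-6 + 2579890176 + 248832) = 3890*2580139002 = 10036740717780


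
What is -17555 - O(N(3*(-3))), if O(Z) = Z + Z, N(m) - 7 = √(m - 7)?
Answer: -17569 - 8*I ≈ -17569.0 - 8.0*I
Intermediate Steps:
N(m) = 7 + √(-7 + m) (N(m) = 7 + √(m - 7) = 7 + √(-7 + m))
O(Z) = 2*Z
-17555 - O(N(3*(-3))) = -17555 - 2*(7 + √(-7 + 3*(-3))) = -17555 - 2*(7 + √(-7 - 9)) = -17555 - 2*(7 + √(-16)) = -17555 - 2*(7 + 4*I) = -17555 - (14 + 8*I) = -17555 + (-14 - 8*I) = -17569 - 8*I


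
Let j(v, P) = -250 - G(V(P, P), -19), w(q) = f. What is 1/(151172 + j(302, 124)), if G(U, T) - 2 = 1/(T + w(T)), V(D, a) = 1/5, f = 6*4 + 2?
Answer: 7/1056439 ≈ 6.6260e-6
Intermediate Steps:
f = 26 (f = 24 + 2 = 26)
V(D, a) = ⅕
w(q) = 26
G(U, T) = 2 + 1/(26 + T) (G(U, T) = 2 + 1/(T + 26) = 2 + 1/(26 + T))
j(v, P) = -1765/7 (j(v, P) = -250 - (53 + 2*(-19))/(26 - 19) = -250 - (53 - 38)/7 = -250 - 15/7 = -1765/7)
1/(151172 + j(302, 124)) = 1/(151172 - 1765/7) = 1/(1056439/7) = 7/1056439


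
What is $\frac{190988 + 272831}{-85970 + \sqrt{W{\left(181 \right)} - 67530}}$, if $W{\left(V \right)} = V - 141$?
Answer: $- \frac{3987451943}{739090839} - \frac{463819 i \sqrt{67490}}{7390908390} \approx -5.3951 - 0.016303 i$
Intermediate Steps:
$W{\left(V \right)} = -141 + V$
$\frac{190988 + 272831}{-85970 + \sqrt{W{\left(181 \right)} - 67530}} = \frac{190988 + 272831}{-85970 + \sqrt{\left(-141 + 181\right) - 67530}} = \frac{463819}{-85970 + \sqrt{40 - 67530}} = \frac{463819}{-85970 + \sqrt{-67490}} = \frac{463819}{-85970 + i \sqrt{67490}}$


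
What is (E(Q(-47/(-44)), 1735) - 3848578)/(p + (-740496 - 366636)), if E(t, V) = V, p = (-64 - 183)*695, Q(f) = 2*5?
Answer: 295911/98369 ≈ 3.0082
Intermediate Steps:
Q(f) = 10
p = -171665 (p = -247*695 = -171665)
(E(Q(-47/(-44)), 1735) - 3848578)/(p + (-740496 - 366636)) = (1735 - 3848578)/(-171665 + (-740496 - 366636)) = -3846843/(-171665 - 1107132) = -3846843/(-1278797) = -3846843*(-1/1278797) = 295911/98369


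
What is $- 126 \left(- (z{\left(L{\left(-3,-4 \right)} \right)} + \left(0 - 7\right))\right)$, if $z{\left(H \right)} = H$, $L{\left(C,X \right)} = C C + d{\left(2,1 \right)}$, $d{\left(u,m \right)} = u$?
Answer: $504$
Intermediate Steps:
$L{\left(C,X \right)} = 2 + C^{2}$ ($L{\left(C,X \right)} = C C + 2 = C^{2} + 2 = 2 + C^{2}$)
$- 126 \left(- (z{\left(L{\left(-3,-4 \right)} \right)} + \left(0 - 7\right))\right) = - 126 \left(- (\left(2 + \left(-3\right)^{2}\right) + \left(0 - 7\right))\right) = - 126 \left(- (\left(2 + 9\right) + \left(0 - 7\right))\right) = - 126 \left(- (11 - 7)\right) = - 126 \left(\left(-1\right) 4\right) = \left(-126\right) \left(-4\right) = 504$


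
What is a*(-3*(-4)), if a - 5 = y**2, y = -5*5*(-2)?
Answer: 30060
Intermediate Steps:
y = 50 (y = -25*(-2) = 50)
a = 2505 (a = 5 + 50**2 = 5 + 2500 = 2505)
a*(-3*(-4)) = 2505*(-3*(-4)) = 2505*12 = 30060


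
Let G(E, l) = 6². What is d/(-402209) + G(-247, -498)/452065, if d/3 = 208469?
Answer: -282710135931/181824611585 ≈ -1.5549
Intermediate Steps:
G(E, l) = 36
d = 625407 (d = 3*208469 = 625407)
d/(-402209) + G(-247, -498)/452065 = 625407/(-402209) + 36/452065 = 625407*(-1/402209) + 36*(1/452065) = -625407/402209 + 36/452065 = -282710135931/181824611585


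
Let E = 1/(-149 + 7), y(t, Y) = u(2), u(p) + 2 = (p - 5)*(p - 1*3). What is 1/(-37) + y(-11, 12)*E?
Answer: -179/5254 ≈ -0.034069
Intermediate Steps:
u(p) = -2 + (-5 + p)*(-3 + p) (u(p) = -2 + (p - 5)*(p - 1*3) = -2 + (-5 + p)*(p - 3) = -2 + (-5 + p)*(-3 + p))
y(t, Y) = 1 (y(t, Y) = 13 + 2² - 8*2 = 13 + 4 - 16 = 1)
E = -1/142 (E = 1/(-142) = -1/142 ≈ -0.0070423)
1/(-37) + y(-11, 12)*E = 1/(-37) + 1*(-1/142) = -1/37 - 1/142 = -179/5254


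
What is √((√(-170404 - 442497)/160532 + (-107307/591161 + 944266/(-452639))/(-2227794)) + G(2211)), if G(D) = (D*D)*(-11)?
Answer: √(-30777899124156200716497709396453359043583548963108698 + 3565391174786074460094387523393326139077*I*√612901)/23924033440679648599158 ≈ 3.3252e-7 + 7333.1*I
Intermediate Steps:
G(D) = -11*D² (G(D) = D²*(-11) = -11*D²)
√((√(-170404 - 442497)/160532 + (-107307/591161 + 944266/(-452639))/(-2227794)) + G(2211)) = √((√(-170404 - 442497)/160532 + (-107307/591161 + 944266/(-452639))/(-2227794)) - 11*2211²) = √((√(-612901)*(1/160532) + (-107307*1/591161 + 944266*(-1/452639))*(-1/2227794)) - 11*4888521) = √(((I*√612901)*(1/160532) + (-107307/591161 - 944266/452639)*(-1/2227794)) - 53773731) = √((I*√612901/160532 - 606784565999/267582523879*(-1/2227794)) - 53773731) = √((I*√612901/160532 + 606784565999/596118741202492926) - 53773731) = √((606784565999/596118741202492926 + I*√612901/160532) - 53773731) = √(-32055528833480864347560907/596118741202492926 + I*√612901/160532)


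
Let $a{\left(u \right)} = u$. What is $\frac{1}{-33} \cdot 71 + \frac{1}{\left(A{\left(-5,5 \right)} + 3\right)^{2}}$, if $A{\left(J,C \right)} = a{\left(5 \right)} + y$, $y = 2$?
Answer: $- \frac{7067}{3300} \approx -2.1415$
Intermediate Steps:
$A{\left(J,C \right)} = 7$ ($A{\left(J,C \right)} = 5 + 2 = 7$)
$\frac{1}{-33} \cdot 71 + \frac{1}{\left(A{\left(-5,5 \right)} + 3\right)^{2}} = \frac{1}{-33} \cdot 71 + \frac{1}{\left(7 + 3\right)^{2}} = \left(- \frac{1}{33}\right) 71 + \frac{1}{10^{2}} = - \frac{71}{33} + \frac{1}{100} = - \frac{7067}{3300}$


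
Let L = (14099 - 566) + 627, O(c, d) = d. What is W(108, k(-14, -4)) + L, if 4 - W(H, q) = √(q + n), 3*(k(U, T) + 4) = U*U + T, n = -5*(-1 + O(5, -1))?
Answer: 14164 - √70 ≈ 14156.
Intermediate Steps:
L = 14160 (L = 13533 + 627 = 14160)
n = 10 (n = -5*(-1 - 1) = -5*(-2) = 10)
k(U, T) = -4 + T/3 + U²/3 (k(U, T) = -4 + (U*U + T)/3 = -4 + (U² + T)/3 = -4 + (T + U²)/3 = -4 + (T/3 + U²/3) = -4 + T/3 + U²/3)
W(H, q) = 4 - √(10 + q) (W(H, q) = 4 - √(q + 10) = 4 - √(10 + q))
W(108, k(-14, -4)) + L = (4 - √(10 + (-4 + (⅓)*(-4) + (⅓)*(-14)²))) + 14160 = (4 - √(10 + (-4 - 4/3 + (⅓)*196))) + 14160 = (4 - √(10 + (-4 - 4/3 + 196/3))) + 14160 = (4 - √(10 + 60)) + 14160 = (4 - √70) + 14160 = 14164 - √70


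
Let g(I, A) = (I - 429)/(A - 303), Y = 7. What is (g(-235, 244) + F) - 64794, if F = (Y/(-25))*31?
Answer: -95567353/1475 ≈ -64791.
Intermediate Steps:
g(I, A) = (-429 + I)/(-303 + A)
F = -217/25 (F = (7/(-25))*31 = -1/25*7*31 = -7/25*31 = -217/25 ≈ -8.6800)
(g(-235, 244) + F) - 64794 = ((-429 - 235)/(-303 + 244) - 217/25) - 64794 = (-664/(-59) - 217/25) - 64794 = (-1/59*(-664) - 217/25) - 64794 = (664/59 - 217/25) - 64794 = 3797/1475 - 64794 = -95567353/1475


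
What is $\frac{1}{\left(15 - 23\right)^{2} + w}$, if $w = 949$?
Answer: $\frac{1}{1013} \approx 0.00098717$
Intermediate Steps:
$\frac{1}{\left(15 - 23\right)^{2} + w} = \frac{1}{\left(15 - 23\right)^{2} + 949} = \frac{1}{\left(-8\right)^{2} + 949} = \frac{1}{64 + 949} = \frac{1}{1013}$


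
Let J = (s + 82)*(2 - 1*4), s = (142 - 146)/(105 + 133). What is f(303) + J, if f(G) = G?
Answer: 16545/119 ≈ 139.03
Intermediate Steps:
s = -2/119 (s = -4/238 = -4*1/238 = -2/119 ≈ -0.016807)
J = -19512/119 (J = (-2/119 + 82)*(2 - 1*4) = 9756*(2 - 4)/119 = (9756/119)*(-2) = -19512/119 ≈ -163.97)
f(303) + J = 303 - 19512/119 = 16545/119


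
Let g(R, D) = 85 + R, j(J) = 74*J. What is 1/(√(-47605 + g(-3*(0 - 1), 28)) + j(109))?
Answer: 8066/65107873 - I*√47517/65107873 ≈ 0.00012389 - 3.348e-6*I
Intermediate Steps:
1/(√(-47605 + g(-3*(0 - 1), 28)) + j(109)) = 1/(√(-47605 + (85 - 3*(0 - 1))) + 74*109) = 1/(√(-47605 + (85 - 3*(-1))) + 8066) = 1/(√(-47605 + (85 + 3)) + 8066) = 1/(√(-47605 + 88) + 8066) = 1/(√(-47517) + 8066) = 1/(I*√47517 + 8066) = 1/(8066 + I*√47517)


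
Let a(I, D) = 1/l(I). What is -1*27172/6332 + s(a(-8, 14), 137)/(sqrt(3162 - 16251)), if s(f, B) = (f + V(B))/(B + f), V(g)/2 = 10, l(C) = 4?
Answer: -6793/1583 - 3*I*sqrt(13089)/266143 ≈ -4.2912 - 0.0012896*I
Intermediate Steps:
V(g) = 20 (V(g) = 2*10 = 20)
a(I, D) = 1/4
s(f, B) = (20 + f)/(B + f) (s(f, B) = (f + 20)/(B + f) = (20 + f)/(B + f))
-1*27172/6332 + s(a(-8, 14), 137)/(sqrt(3162 - 16251)) = -1*27172/6332 + ((20 + 1/4)/(137 + 1/4))/(sqrt(3162 - 16251)) = -27172*1/6332 + ((81/4)/(549/4))/(sqrt(-13089)) = -6793/1583 + ((4/549)*(81/4))/((I*sqrt(13089))) = -6793/1583 + 9*(-I*sqrt(13089)/13089)/61 = -6793/1583 - 3*I*sqrt(13089)/266143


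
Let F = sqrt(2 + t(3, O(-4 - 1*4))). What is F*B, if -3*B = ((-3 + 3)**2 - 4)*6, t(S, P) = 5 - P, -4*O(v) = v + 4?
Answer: 8*sqrt(6) ≈ 19.596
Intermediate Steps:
O(v) = -1 - v/4 (O(v) = -(v + 4)/4 = -(4 + v)/4 = -1 - v/4)
F = sqrt(6) (F = sqrt(2 + (5 - (-1 - (-4 - 1*4)/4))) = sqrt(2 + (5 - (-1 - (-4 - 4)/4))) = sqrt(2 + (5 - (-1 - 1/4*(-8)))) = sqrt(2 + (5 - (-1 + 2))) = sqrt(2 + (5 - 1*1)) = sqrt(2 + (5 - 1)) = sqrt(2 + 4) = sqrt(6) ≈ 2.4495)
B = 8 (B = -((-3 + 3)**2 - 4)*6/3 = -(0**2 - 4)*6/3 = -(0 - 4)*6/3 = -(-4)*6/3 = -1/3*(-24) = 8)
F*B = sqrt(6)*8 = 8*sqrt(6)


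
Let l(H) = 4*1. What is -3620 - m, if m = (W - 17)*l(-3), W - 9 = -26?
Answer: -3484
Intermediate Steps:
W = -17 (W = 9 - 26 = -17)
l(H) = 4
m = -136 (m = (-17 - 17)*4 = -34*4 = -136)
-3620 - m = -3620 - 1*(-136) = -3620 + 136 = -3484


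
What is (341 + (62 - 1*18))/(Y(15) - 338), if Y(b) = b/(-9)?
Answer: -1155/1019 ≈ -1.1335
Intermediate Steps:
Y(b) = -b/9 (Y(b) = b*(-⅑) = -b/9)
(341 + (62 - 1*18))/(Y(15) - 338) = (341 + (62 - 1*18))/(-⅑*15 - 338) = (341 + (62 - 18))/(-5/3 - 338) = (341 + 44)/(-1019/3) = 385*(-3/1019) = -1155/1019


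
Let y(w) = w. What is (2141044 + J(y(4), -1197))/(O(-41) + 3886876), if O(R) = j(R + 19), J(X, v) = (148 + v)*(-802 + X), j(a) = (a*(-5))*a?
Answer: 1489073/1942228 ≈ 0.76668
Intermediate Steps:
j(a) = -5*a**2 (j(a) = (-5*a)*a = -5*a**2)
J(X, v) = (-802 + X)*(148 + v)
O(R) = -5*(19 + R)**2 (O(R) = -5*(R + 19)**2 = -5*(19 + R)**2)
(2141044 + J(y(4), -1197))/(O(-41) + 3886876) = (2141044 + (-118696 - 802*(-1197) + 148*4 + 4*(-1197)))/(-5*(19 - 41)**2 + 3886876) = (2141044 + (-118696 + 959994 + 592 - 4788))/(-5*(-22)**2 + 3886876) = (2141044 + 837102)/(-5*484 + 3886876) = 2978146/(-2420 + 3886876) = 2978146/3884456 = 2978146*(1/3884456) = 1489073/1942228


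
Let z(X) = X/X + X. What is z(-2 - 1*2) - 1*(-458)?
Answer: 455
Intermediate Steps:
z(X) = 1 + X
z(-2 - 1*2) - 1*(-458) = (1 + (-2 - 1*2)) - 1*(-458) = (1 + (-2 - 2)) + 458 = (1 - 4) + 458 = -3 + 458 = 455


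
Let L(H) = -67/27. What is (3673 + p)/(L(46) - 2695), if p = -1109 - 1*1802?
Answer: -10287/36416 ≈ -0.28249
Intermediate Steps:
p = -2911 (p = -1109 - 1802 = -2911)
L(H) = -67/27 (L(H) = -67*1/27 = -67/27)
(3673 + p)/(L(46) - 2695) = (3673 - 2911)/(-67/27 - 2695) = 762/(-72832/27) = 762*(-27/72832) = -10287/36416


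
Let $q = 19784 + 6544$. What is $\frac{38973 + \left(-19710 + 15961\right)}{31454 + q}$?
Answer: $\frac{17612}{28891} \approx 0.6096$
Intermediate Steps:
$q = 26328$
$\frac{38973 + \left(-19710 + 15961\right)}{31454 + q} = \frac{38973 + \left(-19710 + 15961\right)}{31454 + 26328} = \frac{38973 - 3749}{57782} = 35224 \cdot \frac{1}{57782} = \frac{17612}{28891}$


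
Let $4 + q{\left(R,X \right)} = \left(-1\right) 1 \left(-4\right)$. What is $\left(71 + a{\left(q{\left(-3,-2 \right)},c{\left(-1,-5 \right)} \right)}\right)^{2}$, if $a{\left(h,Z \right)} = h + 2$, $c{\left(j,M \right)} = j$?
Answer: $5329$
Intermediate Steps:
$q{\left(R,X \right)} = 0$ ($q{\left(R,X \right)} = -4 + \left(-1\right) 1 \left(-4\right) = -4 - -4 = -4 + 4 = 0$)
$a{\left(h,Z \right)} = 2 + h$
$\left(71 + a{\left(q{\left(-3,-2 \right)},c{\left(-1,-5 \right)} \right)}\right)^{2} = \left(71 + \left(2 + 0\right)\right)^{2} = \left(71 + 2\right)^{2} = 73^{2} = 5329$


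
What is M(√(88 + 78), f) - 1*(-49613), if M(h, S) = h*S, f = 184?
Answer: 49613 + 184*√166 ≈ 51984.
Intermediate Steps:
M(h, S) = S*h
M(√(88 + 78), f) - 1*(-49613) = 184*√(88 + 78) - 1*(-49613) = 184*√166 + 49613 = 49613 + 184*√166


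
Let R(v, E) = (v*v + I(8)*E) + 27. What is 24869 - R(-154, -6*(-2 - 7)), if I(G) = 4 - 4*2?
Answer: 1342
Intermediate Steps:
I(G) = -4 (I(G) = 4 - 8 = -4)
R(v, E) = 27 + v² - 4*E (R(v, E) = (v*v - 4*E) + 27 = (v² - 4*E) + 27 = 27 + v² - 4*E)
24869 - R(-154, -6*(-2 - 7)) = 24869 - (27 + (-154)² - (-24)*(-2 - 7)) = 24869 - (27 + 23716 - (-24)*(-9)) = 24869 - (27 + 23716 - 4*54) = 24869 - (27 + 23716 - 216) = 24869 - 1*23527 = 24869 - 23527 = 1342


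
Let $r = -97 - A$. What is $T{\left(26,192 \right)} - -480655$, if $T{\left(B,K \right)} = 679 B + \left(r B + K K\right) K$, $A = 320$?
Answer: $5494533$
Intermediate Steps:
$r = -417$ ($r = -97 - 320 = -417$)
$T{\left(B,K \right)} = 679 B + K \left(K^{2} - 417 B\right)$ ($T{\left(B,K \right)} = 679 B + \left(- 417 B + K K\right) K = 679 B + \left(- 417 B + K^{2}\right) K = 679 B + \left(K^{2} - 417 B\right) K = 679 B + K \left(K^{2} - 417 B\right)$)
$T{\left(26,192 \right)} - -480655 = \left(192^{3} + 679 \cdot 26 - 10842 \cdot 192\right) - -480655 = \left(7077888 + 17654 - 2081664\right) + 480655 = 5013878 + 480655 = 5494533$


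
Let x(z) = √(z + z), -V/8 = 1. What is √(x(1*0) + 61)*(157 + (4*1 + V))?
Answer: 153*√61 ≈ 1195.0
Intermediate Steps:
V = -8 (V = -8*1 = -8)
x(z) = √2*√z (x(z) = √(2*z) = √2*√z)
√(x(1*0) + 61)*(157 + (4*1 + V)) = √(√2*√(1*0) + 61)*(157 + (4*1 - 8)) = √(√2*√0 + 61)*(157 + (4 - 8)) = √(√2*0 + 61)*(157 - 4) = √(0 + 61)*153 = √61*153 = 153*√61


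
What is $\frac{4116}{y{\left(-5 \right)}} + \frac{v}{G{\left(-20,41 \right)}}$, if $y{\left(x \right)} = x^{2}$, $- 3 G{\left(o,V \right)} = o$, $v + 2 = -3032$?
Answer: $- \frac{14523}{50} \approx -290.46$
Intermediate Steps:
$v = -3034$ ($v = -2 - 3032 = -3034$)
$G{\left(o,V \right)} = - \frac{o}{3}$
$\frac{4116}{y{\left(-5 \right)}} + \frac{v}{G{\left(-20,41 \right)}} = \frac{4116}{\left(-5\right)^{2}} - \frac{3034}{\left(- \frac{1}{3}\right) \left(-20\right)} = \frac{4116}{25} - \frac{3034}{\frac{20}{3}} = 4116 \cdot \frac{1}{25} - \frac{4551}{10} = \frac{4116}{25} - \frac{4551}{10} = - \frac{14523}{50}$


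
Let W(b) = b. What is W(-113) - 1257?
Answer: -1370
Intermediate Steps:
W(-113) - 1257 = -113 - 1257 = -1370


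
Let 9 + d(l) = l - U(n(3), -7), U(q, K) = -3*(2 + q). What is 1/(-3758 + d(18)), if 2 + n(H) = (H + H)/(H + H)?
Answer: -1/3746 ≈ -0.00026695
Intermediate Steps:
n(H) = -1 (n(H) = -2 + (H + H)/(H + H) = -2 + (2*H)/((2*H)) = -2 + (2*H)*(1/(2*H)) = -2 + 1 = -1)
U(q, K) = -6 - 3*q
d(l) = -6 + l (d(l) = -9 + (l - (-6 - 3*(-1))) = -9 + (l - (-6 + 3)) = -9 + (l - 1*(-3)) = -9 + (l + 3) = -9 + (3 + l) = -6 + l)
1/(-3758 + d(18)) = 1/(-3758 + (-6 + 18)) = 1/(-3758 + 12) = 1/(-3746) = -1/3746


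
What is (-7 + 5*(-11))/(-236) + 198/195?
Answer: 9803/7670 ≈ 1.2781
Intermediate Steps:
(-7 + 5*(-11))/(-236) + 198/195 = (-7 - 55)*(-1/236) + 198*(1/195) = -62*(-1/236) + 66/65 = 31/118 + 66/65 = 9803/7670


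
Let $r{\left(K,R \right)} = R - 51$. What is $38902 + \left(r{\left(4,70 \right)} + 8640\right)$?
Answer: $47561$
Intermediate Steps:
$r{\left(K,R \right)} = -51 + R$ ($r{\left(K,R \right)} = R - 51 = -51 + R$)
$38902 + \left(r{\left(4,70 \right)} + 8640\right) = 38902 + \left(\left(-51 + 70\right) + 8640\right) = 38902 + \left(19 + 8640\right) = 38902 + 8659 = 47561$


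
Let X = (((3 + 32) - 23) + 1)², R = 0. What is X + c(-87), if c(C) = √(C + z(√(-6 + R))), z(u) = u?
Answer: 169 + √(-87 + I*√6) ≈ 169.13 + 9.3283*I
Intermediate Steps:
X = 169 (X = ((35 - 23) + 1)² = (12 + 1)² = 13² = 169)
c(C) = √(C + I*√6) (c(C) = √(C + √(-6 + 0)) = √(C + √(-6)) = √(C + I*√6))
X + c(-87) = 169 + √(-87 + I*√6)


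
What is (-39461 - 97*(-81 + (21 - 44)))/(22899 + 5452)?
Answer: -29373/28351 ≈ -1.0360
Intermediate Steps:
(-39461 - 97*(-81 + (21 - 44)))/(22899 + 5452) = (-39461 - 97*(-81 - 23))/28351 = (-39461 - 97*(-104))*(1/28351) = (-39461 + 10088)*(1/28351) = -29373*1/28351 = -29373/28351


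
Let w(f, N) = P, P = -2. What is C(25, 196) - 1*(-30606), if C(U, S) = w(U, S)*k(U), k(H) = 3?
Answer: 30600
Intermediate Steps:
w(f, N) = -2
C(U, S) = -6 (C(U, S) = -2*3 = -6)
C(25, 196) - 1*(-30606) = -6 - 1*(-30606) = -6 + 30606 = 30600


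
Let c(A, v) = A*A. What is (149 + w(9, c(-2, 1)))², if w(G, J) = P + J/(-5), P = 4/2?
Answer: 564001/25 ≈ 22560.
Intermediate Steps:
P = 2 (P = 4*(½) = 2)
c(A, v) = A²
w(G, J) = 2 - J/5 (w(G, J) = 2 + J/(-5) = 2 + J*(-⅕) = 2 - J/5)
(149 + w(9, c(-2, 1)))² = (149 + (2 - ⅕*(-2)²))² = (149 + (2 - ⅕*4))² = (149 + (2 - ⅘))² = (149 + 6/5)² = (751/5)² = 564001/25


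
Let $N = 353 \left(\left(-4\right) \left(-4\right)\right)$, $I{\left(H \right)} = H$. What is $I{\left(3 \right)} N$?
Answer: $16944$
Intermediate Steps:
$N = 5648$ ($N = 353 \cdot 16 = 5648$)
$I{\left(3 \right)} N = 3 \cdot 5648 = 16944$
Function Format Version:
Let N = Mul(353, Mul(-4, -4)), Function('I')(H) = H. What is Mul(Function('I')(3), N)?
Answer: 16944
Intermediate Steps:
N = 5648 (N = Mul(353, 16) = 5648)
Mul(Function('I')(3), N) = Mul(3, 5648) = 16944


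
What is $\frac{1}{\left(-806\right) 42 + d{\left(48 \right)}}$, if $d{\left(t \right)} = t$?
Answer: $- \frac{1}{33804} \approx -2.9582 \cdot 10^{-5}$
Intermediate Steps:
$\frac{1}{\left(-806\right) 42 + d{\left(48 \right)}} = \frac{1}{\left(-806\right) 42 + 48} = \frac{1}{-33852 + 48} = \frac{1}{-33804} = - \frac{1}{33804}$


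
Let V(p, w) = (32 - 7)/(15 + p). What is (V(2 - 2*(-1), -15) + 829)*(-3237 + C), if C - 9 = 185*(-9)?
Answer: -77191968/19 ≈ -4.0627e+6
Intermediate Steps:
C = -1656 (C = 9 + 185*(-9) = 9 - 1665 = -1656)
V(p, w) = 25/(15 + p)
(V(2 - 2*(-1), -15) + 829)*(-3237 + C) = (25/(15 + (2 - 2*(-1))) + 829)*(-3237 - 1656) = (25/(15 + (2 + 2)) + 829)*(-4893) = (25/(15 + 4) + 829)*(-4893) = (25/19 + 829)*(-4893) = (15776/19)*(-4893) = -77191968/19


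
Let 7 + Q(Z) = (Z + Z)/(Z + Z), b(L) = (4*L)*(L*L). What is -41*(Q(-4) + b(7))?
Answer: -56006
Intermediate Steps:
b(L) = 4*L³ (b(L) = (4*L)*L² = 4*L³)
Q(Z) = -6 (Q(Z) = -7 + (Z + Z)/(Z + Z) = -7 + (2*Z)/((2*Z)) = -7 + (2*Z)*(1/(2*Z)) = -7 + 1 = -6)
-41*(Q(-4) + b(7)) = -41*(-6 + 4*7³) = -41*(-6 + 4*343) = -41*(-6 + 1372) = -41*1366 = -56006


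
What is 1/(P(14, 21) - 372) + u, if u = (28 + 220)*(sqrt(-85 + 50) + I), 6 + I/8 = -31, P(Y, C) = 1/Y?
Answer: -382235470/5207 + 248*I*sqrt(35) ≈ -73408.0 + 1467.2*I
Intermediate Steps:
I = -296 (I = -48 + 8*(-31) = -48 - 248 = -296)
u = -73408 + 248*I*sqrt(35) (u = (28 + 220)*(sqrt(-85 + 50) - 296) = 248*(sqrt(-35) - 296) = 248*(I*sqrt(35) - 296) = 248*(-296 + I*sqrt(35)) = -73408 + 248*I*sqrt(35) ≈ -73408.0 + 1467.2*I)
1/(P(14, 21) - 372) + u = 1/(1/14 - 372) + (-73408 + 248*I*sqrt(35)) = 1/(-5207/14) + (-73408 + 248*I*sqrt(35)) = -14/5207 + (-73408 + 248*I*sqrt(35)) = -382235470/5207 + 248*I*sqrt(35)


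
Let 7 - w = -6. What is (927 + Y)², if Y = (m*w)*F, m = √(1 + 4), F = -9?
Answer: 927774 - 216918*√5 ≈ 4.4273e+5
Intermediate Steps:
w = 13 (w = 7 - 1*(-6) = 7 + 6 = 13)
m = √5 ≈ 2.2361
Y = -117*√5 (Y = (√5*13)*(-9) = (13*√5)*(-9) = -117*√5 ≈ -261.62)
(927 + Y)² = (927 - 117*√5)²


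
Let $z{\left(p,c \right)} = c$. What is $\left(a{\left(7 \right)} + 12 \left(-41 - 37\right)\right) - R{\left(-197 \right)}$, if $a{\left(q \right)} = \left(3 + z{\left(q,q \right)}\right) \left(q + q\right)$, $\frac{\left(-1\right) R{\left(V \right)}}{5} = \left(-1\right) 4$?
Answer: $-816$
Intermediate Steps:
$R{\left(V \right)} = 20$ ($R{\left(V \right)} = - 5 \left(\left(-1\right) 4\right) = \left(-5\right) \left(-4\right) = 20$)
$a{\left(q \right)} = 2 q \left(3 + q\right)$ ($a{\left(q \right)} = \left(3 + q\right) \left(q + q\right) = \left(3 + q\right) 2 q = 2 q \left(3 + q\right)$)
$\left(a{\left(7 \right)} + 12 \left(-41 - 37\right)\right) - R{\left(-197 \right)} = \left(2 \cdot 7 \left(3 + 7\right) + 12 \left(-41 - 37\right)\right) - 20 = \left(2 \cdot 7 \cdot 10 + 12 \left(-41 - 37\right)\right) - 20 = \left(140 + 12 \left(-78\right)\right) - 20 = \left(140 - 936\right) - 20 = -796 - 20 = -816$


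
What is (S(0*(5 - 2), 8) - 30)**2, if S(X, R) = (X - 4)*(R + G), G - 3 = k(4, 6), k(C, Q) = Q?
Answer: 9604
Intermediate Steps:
G = 9 (G = 3 + 6 = 9)
S(X, R) = (-4 + X)*(9 + R) (S(X, R) = (X - 4)*(R + 9) = (-4 + X)*(9 + R))
(S(0*(5 - 2), 8) - 30)**2 = ((-36 - 4*8 + 9*(0*(5 - 2)) + 8*(0*(5 - 2))) - 30)**2 = ((-36 - 32 + 9*(0*3) + 8*(0*3)) - 30)**2 = ((-36 - 32 + 9*0 + 8*0) - 30)**2 = ((-36 - 32 + 0 + 0) - 30)**2 = (-68 - 30)**2 = (-98)**2 = 9604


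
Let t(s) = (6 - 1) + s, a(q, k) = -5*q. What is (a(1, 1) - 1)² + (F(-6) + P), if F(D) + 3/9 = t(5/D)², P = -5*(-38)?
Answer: 8749/36 ≈ 243.03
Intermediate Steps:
t(s) = 5 + s
P = 190
F(D) = -⅓ + (5 + 5/D)²
(a(1, 1) - 1)² + (F(-6) + P) = (-5*1 - 1)² + ((-⅓ + 25*(1 - 6)²/(-6)²) + 190) = (-5 - 1)² + ((-⅓ + 25*(1/36)*(-5)²) + 190) = (-6)² + ((-⅓ + 25*(1/36)*25) + 190) = 36 + ((-⅓ + 625/36) + 190) = 36 + (613/36 + 190) = 36 + 7453/36 = 8749/36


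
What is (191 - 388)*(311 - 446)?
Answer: 26595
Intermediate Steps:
(191 - 388)*(311 - 446) = -197*(-135) = 26595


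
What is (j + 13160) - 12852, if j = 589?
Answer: 897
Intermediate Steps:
(j + 13160) - 12852 = (589 + 13160) - 12852 = 13749 - 12852 = 897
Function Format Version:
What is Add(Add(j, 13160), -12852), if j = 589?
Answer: 897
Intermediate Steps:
Add(Add(j, 13160), -12852) = Add(Add(589, 13160), -12852) = Add(13749, -12852) = 897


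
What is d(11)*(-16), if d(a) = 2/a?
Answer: -32/11 ≈ -2.9091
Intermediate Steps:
d(11)*(-16) = (2/11)*(-16) = -32/11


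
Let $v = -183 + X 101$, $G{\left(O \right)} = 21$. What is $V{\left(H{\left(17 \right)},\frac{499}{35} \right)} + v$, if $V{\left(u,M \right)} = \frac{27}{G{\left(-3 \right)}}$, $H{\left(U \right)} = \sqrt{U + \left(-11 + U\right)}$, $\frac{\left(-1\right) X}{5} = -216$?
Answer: $\frac{762288}{7} \approx 1.089 \cdot 10^{5}$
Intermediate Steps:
$X = 1080$ ($X = \left(-5\right) \left(-216\right) = 1080$)
$H{\left(U \right)} = \sqrt{-11 + 2 U}$
$V{\left(u,M \right)} = \frac{9}{7}$ ($V{\left(u,M \right)} = \frac{27}{21} = 27 \cdot \frac{1}{21} = \frac{9}{7}$)
$v = 108897$ ($v = -183 + 1080 \cdot 101 = -183 + 109080 = 108897$)
$V{\left(H{\left(17 \right)},\frac{499}{35} \right)} + v = \frac{9}{7} + 108897 = \frac{762288}{7}$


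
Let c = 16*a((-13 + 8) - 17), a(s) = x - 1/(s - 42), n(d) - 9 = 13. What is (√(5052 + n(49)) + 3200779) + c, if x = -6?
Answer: 12802733/4 + √5074 ≈ 3.2008e+6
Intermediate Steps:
n(d) = 22 (n(d) = 9 + 13 = 22)
a(s) = -6 - 1/(-42 + s) (a(s) = -6 - 1/(s - 42) = -6 - 1/(-42 + s))
c = -383/4 (c = 16*((251 - 6*((-13 + 8) - 17))/(-42 + ((-13 + 8) - 17))) = 16*((251 - 6*(-5 - 17))/(-42 + (-5 - 17))) = 16*((251 - 6*(-22))/(-42 - 22)) = 16*((251 + 132)/(-64)) = 16*(-1/64*383) = 16*(-383/64) = -383/4 ≈ -95.750)
(√(5052 + n(49)) + 3200779) + c = (√(5052 + 22) + 3200779) - 383/4 = (√5074 + 3200779) - 383/4 = (3200779 + √5074) - 383/4 = 12802733/4 + √5074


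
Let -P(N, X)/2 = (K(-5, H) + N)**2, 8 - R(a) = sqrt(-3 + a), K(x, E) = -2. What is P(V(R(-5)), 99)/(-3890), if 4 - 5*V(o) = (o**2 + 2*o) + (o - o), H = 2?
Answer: 3492/48625 - 5616*I*sqrt(2)/48625 ≈ 0.071815 - 0.16334*I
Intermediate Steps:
R(a) = 8 - sqrt(-3 + a)
V(o) = 4/5 - 2*o/5 - o**2/5 (V(o) = 4/5 - ((o**2 + 2*o) + (o - o))/5 = 4/5 - ((o**2 + 2*o) + 0)/5 = 4/5 - (o**2 + 2*o)/5 = 4/5 + (-2*o/5 - o**2/5) = 4/5 - 2*o/5 - o**2/5)
P(N, X) = -2*(-2 + N)**2
P(V(R(-5)), 99)/(-3890) = -2*(-2 + (4/5 - 2*(8 - sqrt(-3 - 5))/5 - (8 - sqrt(-3 - 5))**2/5))**2/(-3890) = -2*(-2 + (4/5 - 2*(8 - sqrt(-8))/5 - (8 - sqrt(-8))**2/5))**2*(-1/3890) = -2*(-2 + (4/5 - 2*(8 - 2*I*sqrt(2))/5 - (8 - 2*I*sqrt(2))**2/5))**2*(-1/3890) = -2*(-2 + (4/5 + (-16/5 + 4*I*sqrt(2)/5) - (8 - 2*I*sqrt(2))**2/5))**2*(-1/3890) = -2*(-2 + (-12/5 - (8 - 2*I*sqrt(2))**2/5 + 4*I*sqrt(2)/5))**2*(-1/3890) = -2*(-22/5 - (8 - 2*I*sqrt(2))**2/5 + 4*I*sqrt(2)/5)**2*(-1/3890) = (-22/5 - (8 - 2*I*sqrt(2))**2/5 + 4*I*sqrt(2)/5)**2/1945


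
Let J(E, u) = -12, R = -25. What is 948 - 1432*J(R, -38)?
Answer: 18132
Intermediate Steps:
948 - 1432*J(R, -38) = 948 - 1432*(-12) = 948 + 17184 = 18132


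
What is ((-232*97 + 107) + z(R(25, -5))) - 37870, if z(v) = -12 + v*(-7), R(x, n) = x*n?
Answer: -59404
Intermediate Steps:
R(x, n) = n*x
z(v) = -12 - 7*v
((-232*97 + 107) + z(R(25, -5))) - 37870 = ((-232*97 + 107) + (-12 - (-35)*25)) - 37870 = ((-22504 + 107) + (-12 - 7*(-125))) - 37870 = (-22397 + (-12 + 875)) - 37870 = (-22397 + 863) - 37870 = -21534 - 37870 = -59404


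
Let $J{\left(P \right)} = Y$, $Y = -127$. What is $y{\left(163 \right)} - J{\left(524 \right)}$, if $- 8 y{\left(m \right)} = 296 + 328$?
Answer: $49$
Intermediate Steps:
$J{\left(P \right)} = -127$
$y{\left(m \right)} = -78$ ($y{\left(m \right)} = - \frac{296 + 328}{8} = \left(- \frac{1}{8}\right) 624 = -78$)
$y{\left(163 \right)} - J{\left(524 \right)} = -78 - -127 = -78 + 127 = 49$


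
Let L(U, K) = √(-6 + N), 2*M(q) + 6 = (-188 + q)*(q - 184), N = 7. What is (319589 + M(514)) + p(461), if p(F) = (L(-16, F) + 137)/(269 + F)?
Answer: 136282309/365 ≈ 3.7338e+5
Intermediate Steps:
M(q) = -3 + (-188 + q)*(-184 + q)/2 (M(q) = -3 + ((-188 + q)*(q - 184))/2 = -3 + ((-188 + q)*(-184 + q))/2 = -3 + (-188 + q)*(-184 + q)/2)
L(U, K) = 1 (L(U, K) = √(-6 + 7) = √1 = 1)
p(F) = 138/(269 + F) (p(F) = (1 + 137)/(269 + F) = 138/(269 + F))
(319589 + M(514)) + p(461) = (319589 + (17293 + (½)*514² - 186*514)) + 138/(269 + 461) = (319589 + (17293 + (½)*264196 - 95604)) + 138/730 = (319589 + (17293 + 132098 - 95604)) + 138*(1/730) = (319589 + 53787) + 69/365 = 373376 + 69/365 = 136282309/365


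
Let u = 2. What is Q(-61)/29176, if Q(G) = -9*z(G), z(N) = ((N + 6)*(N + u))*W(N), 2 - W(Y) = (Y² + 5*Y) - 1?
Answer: 99676665/29176 ≈ 3416.4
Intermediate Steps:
W(Y) = 3 - Y² - 5*Y (W(Y) = 2 - ((Y² + 5*Y) - 1) = 2 - (-1 + Y² + 5*Y) = 2 + (1 - Y² - 5*Y) = 3 - Y² - 5*Y)
z(N) = (2 + N)*(6 + N)*(3 - N² - 5*N) (z(N) = ((N + 6)*(N + 2))*(3 - N² - 5*N) = ((6 + N)*(2 + N))*(3 - N² - 5*N) = ((2 + N)*(6 + N))*(3 - N² - 5*N) = (2 + N)*(6 + N)*(3 - N² - 5*N))
Q(G) = 9*(-3 + G² + 5*G)*(12 + G² + 8*G) (Q(G) = -(-9)*(-3 + G² + 5*G)*(12 + G² + 8*G) = 9*(-3 + G² + 5*G)*(12 + G² + 8*G))
Q(-61)/29176 = (9*(-3 + (-61)² + 5*(-61))*(12 + (-61)² + 8*(-61)))/29176 = (9*(-3 + 3721 - 305)*(12 + 3721 - 488))*(1/29176) = (9*3413*3245)*(1/29176) = 99676665*(1/29176) = 99676665/29176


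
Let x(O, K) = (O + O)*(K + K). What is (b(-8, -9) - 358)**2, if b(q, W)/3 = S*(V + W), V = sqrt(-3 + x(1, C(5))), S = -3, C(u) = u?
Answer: 78106 + 4986*sqrt(17) ≈ 98664.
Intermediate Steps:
x(O, K) = 4*K*O (x(O, K) = (2*O)*(2*K) = 4*K*O)
V = sqrt(17) (V = sqrt(-3 + 4*5*1) = sqrt(-3 + 20) = sqrt(17) ≈ 4.1231)
b(q, W) = -9*W - 9*sqrt(17) (b(q, W) = 3*(-3*(sqrt(17) + W)) = 3*(-3*(W + sqrt(17))) = 3*(-3*W - 3*sqrt(17)) = -9*W - 9*sqrt(17))
(b(-8, -9) - 358)**2 = ((-9*(-9) - 9*sqrt(17)) - 358)**2 = ((81 - 9*sqrt(17)) - 358)**2 = (-277 - 9*sqrt(17))**2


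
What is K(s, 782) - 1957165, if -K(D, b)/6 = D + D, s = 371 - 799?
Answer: -1952029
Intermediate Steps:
s = -428
K(D, b) = -12*D (K(D, b) = -6*(D + D) = -12*D)
K(s, 782) - 1957165 = -12*(-428) - 1957165 = 5136 - 1957165 = -1952029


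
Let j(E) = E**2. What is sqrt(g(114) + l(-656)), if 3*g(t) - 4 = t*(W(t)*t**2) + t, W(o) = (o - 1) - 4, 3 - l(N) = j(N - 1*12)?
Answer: sqrt(480449253)/3 ≈ 7306.4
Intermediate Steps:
l(N) = 3 - (-12 + N)**2 (l(N) = 3 - (N - 1*12)**2 = 3 - (N - 12)**2 = 3 - (-12 + N)**2)
W(o) = -5 + o (W(o) = (-1 + o) - 4 = -5 + o)
g(t) = 4/3 + t/3 + t**3*(-5 + t)/3 (g(t) = 4/3 + (t*((-5 + t)*t**2) + t)/3 = 4/3 + (t*(t**2*(-5 + t)) + t)/3 = 4/3 + (t**3*(-5 + t) + t)/3 = 4/3 + (t + t**3*(-5 + t))/3 = 4/3 + (t/3 + t**3*(-5 + t)/3) = 4/3 + t/3 + t**3*(-5 + t)/3)
sqrt(g(114) + l(-656)) = sqrt((4/3 + (1/3)*114 + (1/3)*114**3*(-5 + 114)) + (3 - (-12 - 656)**2)) = sqrt((4/3 + 38 + (1/3)*1481544*109) + (3 - 1*(-668)**2)) = sqrt((4/3 + 38 + 53829432) + (3 - 1*446224)) = sqrt(161488414/3 + (3 - 446224)) = sqrt(161488414/3 - 446221) = sqrt(160149751/3) = sqrt(480449253)/3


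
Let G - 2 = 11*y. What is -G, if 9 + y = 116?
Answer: -1179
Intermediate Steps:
y = 107 (y = -9 + 116 = 107)
G = 1179 (G = 2 + 11*107 = 2 + 1177 = 1179)
-G = -1*1179 = -1179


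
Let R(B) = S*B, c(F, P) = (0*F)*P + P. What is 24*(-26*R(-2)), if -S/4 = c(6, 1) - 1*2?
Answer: 4992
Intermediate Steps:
c(F, P) = P (c(F, P) = 0*P + P = 0 + P = P)
S = 4 (S = -4*(1 - 1*2) = -4*(1 - 2) = -4*(-1) = 4)
R(B) = 4*B
24*(-26*R(-2)) = 24*(-104*(-2)) = 24*(-26*(-8)) = 24*208 = 4992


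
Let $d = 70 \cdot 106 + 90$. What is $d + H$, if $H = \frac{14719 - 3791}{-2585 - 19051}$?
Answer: $\frac{40618858}{5409} \approx 7509.5$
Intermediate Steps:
$d = 7510$ ($d = 7420 + 90 = 7510$)
$H = - \frac{2732}{5409}$ ($H = \frac{10928}{-21636} = 10928 \left(- \frac{1}{21636}\right) = - \frac{2732}{5409} \approx -0.50508$)
$d + H = 7510 - \frac{2732}{5409} = \frac{40618858}{5409}$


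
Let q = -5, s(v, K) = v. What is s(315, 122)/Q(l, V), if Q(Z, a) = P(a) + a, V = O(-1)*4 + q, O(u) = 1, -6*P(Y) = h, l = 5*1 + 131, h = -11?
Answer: 378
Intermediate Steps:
l = 136 (l = 5 + 131 = 136)
P(Y) = 11/6 (P(Y) = -⅙*(-11) = 11/6)
V = -1 (V = 1*4 - 5 = 4 - 5 = -1)
Q(Z, a) = 11/6 + a
s(315, 122)/Q(l, V) = 315/(11/6 - 1) = 315/(⅚) = 315*(6/5) = 378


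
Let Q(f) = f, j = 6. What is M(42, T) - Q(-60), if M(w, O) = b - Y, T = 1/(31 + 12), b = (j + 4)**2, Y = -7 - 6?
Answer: 173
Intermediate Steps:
Y = -13
b = 100 (b = (6 + 4)**2 = 10**2 = 100)
T = 1/43 ≈ 0.023256
M(w, O) = 113 (M(w, O) = 100 - 1*(-13) = 100 + 13 = 113)
M(42, T) - Q(-60) = 113 - 1*(-60) = 113 + 60 = 173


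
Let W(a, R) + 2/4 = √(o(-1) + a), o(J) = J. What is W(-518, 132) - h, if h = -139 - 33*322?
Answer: 21529/2 + I*√519 ≈ 10765.0 + 22.782*I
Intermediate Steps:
h = -10765 (h = -139 - 10626 = -10765)
W(a, R) = -½ + √(-1 + a)
W(-518, 132) - h = (-½ + √(-1 - 518)) - 1*(-10765) = (-½ + √(-519)) + 10765 = (-½ + I*√519) + 10765 = 21529/2 + I*√519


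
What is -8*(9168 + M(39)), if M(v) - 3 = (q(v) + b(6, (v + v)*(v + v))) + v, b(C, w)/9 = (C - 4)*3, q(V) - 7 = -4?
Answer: -74136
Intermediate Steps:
q(V) = 3 (q(V) = 7 - 4 = 3)
b(C, w) = -108 + 27*C (b(C, w) = 9*((C - 4)*3) = 9*((-4 + C)*3) = 9*(-12 + 3*C) = -108 + 27*C)
M(v) = 60 + v (M(v) = 3 + ((3 + (-108 + 27*6)) + v) = 3 + ((3 + (-108 + 162)) + v) = 3 + ((3 + 54) + v) = 3 + (57 + v) = 60 + v)
-8*(9168 + M(39)) = -8*(9168 + (60 + 39)) = -8*(9168 + 99) = -8*9267 = -74136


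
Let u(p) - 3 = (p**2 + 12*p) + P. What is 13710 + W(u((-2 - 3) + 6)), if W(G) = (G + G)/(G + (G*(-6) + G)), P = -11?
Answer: 27419/2 ≈ 13710.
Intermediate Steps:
u(p) = -8 + p**2 + 12*p (u(p) = 3 + ((p**2 + 12*p) - 11) = 3 + (-11 + p**2 + 12*p) = -8 + p**2 + 12*p)
W(G) = -1/2 (W(G) = (2*G)/(G + (-6*G + G)) = (2*G)/(G - 5*G) = (2*G)/((-4*G)) = (2*G)*(-1/(4*G)) = -1/2)
13710 + W(u((-2 - 3) + 6)) = 13710 - 1/2 = 27419/2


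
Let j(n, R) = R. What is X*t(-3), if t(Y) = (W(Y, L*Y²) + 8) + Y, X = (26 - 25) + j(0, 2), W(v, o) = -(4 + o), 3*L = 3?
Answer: -24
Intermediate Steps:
L = 1 (L = (⅓)*3 = 1)
W(v, o) = -4 - o
X = 3 (X = (26 - 25) + 2 = 1 + 2 = 3)
t(Y) = 4 + Y - Y² (t(Y) = ((-4 - Y²) + 8) + Y = (4 - Y²) + Y = 4 + Y - Y²)
X*t(-3) = 3*(4 - 3 - 1*(-3)²) = 3*(4 - 3 - 1*9) = 3*(4 - 3 - 9) = 3*(-8) = -24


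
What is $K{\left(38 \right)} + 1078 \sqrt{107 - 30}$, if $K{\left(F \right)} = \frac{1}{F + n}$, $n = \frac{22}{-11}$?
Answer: $\frac{1}{36} + 1078 \sqrt{77} \approx 9459.4$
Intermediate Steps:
$n = -2$ ($n = 22 \left(- \frac{1}{11}\right) = -2$)
$K{\left(F \right)} = \frac{1}{-2 + F}$ ($K{\left(F \right)} = \frac{1}{F - 2} = \frac{1}{-2 + F}$)
$K{\left(38 \right)} + 1078 \sqrt{107 - 30} = \frac{1}{-2 + 38} + 1078 \sqrt{107 - 30} = \frac{1}{36} + 1078 \sqrt{77}$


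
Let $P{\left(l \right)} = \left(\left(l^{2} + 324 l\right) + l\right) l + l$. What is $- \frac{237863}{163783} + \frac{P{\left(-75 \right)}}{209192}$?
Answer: $\frac{180548523329}{34262093336} \approx 5.2696$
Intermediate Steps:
$P{\left(l \right)} = l + l \left(l^{2} + 325 l\right)$ ($P{\left(l \right)} = \left(l^{2} + 325 l\right) l + l = l \left(l^{2} + 325 l\right) + l = l + l \left(l^{2} + 325 l\right)$)
$- \frac{237863}{163783} + \frac{P{\left(-75 \right)}}{209192} = - \frac{237863}{163783} + \frac{\left(-75\right) \left(1 + \left(-75\right)^{2} + 325 \left(-75\right)\right)}{209192} = \left(-237863\right) \frac{1}{163783} + - 75 \left(1 + 5625 - 24375\right) \frac{1}{209192} = - \frac{237863}{163783} + \left(-75\right) \left(-18749\right) \frac{1}{209192} = - \frac{237863}{163783} + 1406175 \cdot \frac{1}{209192} = - \frac{237863}{163783} + \frac{1406175}{209192} = \frac{180548523329}{34262093336}$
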